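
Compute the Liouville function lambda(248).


The Liouville function is lambda(k) = (-1)^Omega(k), where Omega(k) counts the prime factors of k with multiplicity.
Factoring: 248 = 2 * 2 * 2 * 31, so Omega(248) = 4.
lambda(248) = (-1)^4 = 1.

1


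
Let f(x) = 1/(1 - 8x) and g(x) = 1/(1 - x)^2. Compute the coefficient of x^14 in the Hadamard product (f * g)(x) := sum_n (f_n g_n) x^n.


f has coefficients f_k = 8^k. For g = 1/(1 - x)^2 the coefficient is g_k = C(k + 1, 1) = k + 1. The Hadamard coefficient is (f * g)_k = 8^k * (k + 1).
For k = 14: 8^14 * 15 = 4398046511104 * 15 = 65970697666560.

65970697666560


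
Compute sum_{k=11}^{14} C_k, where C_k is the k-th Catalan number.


C_11 through C_14: 58786, 208012, 742900, 2674440
Sum = 58786 + 208012 + 742900 + 2674440
= 3684138

3684138


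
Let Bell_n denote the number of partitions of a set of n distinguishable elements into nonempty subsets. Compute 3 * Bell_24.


Bell_24 can be computed from the Bell triangle or from Dobinski's identity Bell_n = (1/e) * sum_{k>=0} k^n / k!.
Computing Bell_24 = 445958869294805289.
Then 3 * 445958869294805289 = 1337876607884415867.

1337876607884415867


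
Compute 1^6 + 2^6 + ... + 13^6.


This power sum has a closed form given by Faulhaber's formula
sum_{k=1}^{m} k^p = (1 / (p + 1)) * sum_{j=0}^{p} C(p + 1, j) B_j m^(p + 1 - j),
but for small m direct computation is fastest:
1 + 64 + 729 + 4096 + 15625 + 46656 + 117649 + 262144 + 531441 + 1000000 + 1771561 + 2985984 + 4826809 = 11562759.

11562759


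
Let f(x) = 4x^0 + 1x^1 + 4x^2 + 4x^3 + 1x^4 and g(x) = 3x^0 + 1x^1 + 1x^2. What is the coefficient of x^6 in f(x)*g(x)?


Cauchy product at x^6:
1*1
= 1

1


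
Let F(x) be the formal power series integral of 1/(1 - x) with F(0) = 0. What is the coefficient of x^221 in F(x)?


1/(1 - x) = sum_{k>=0} x^k. Integrating termwise and using F(0) = 0 gives
F(x) = sum_{k>=0} x^(k+1) / (k+1) = sum_{m>=1} x^m / m = -ln(1 - x).
So the coefficient of x^221 is 1/221 = 1/221.

1/221


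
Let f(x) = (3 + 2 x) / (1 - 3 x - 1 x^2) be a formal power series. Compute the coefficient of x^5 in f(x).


Write f(x) = sum_{k>=0} a_k x^k. Multiplying both sides by 1 - 3 x - 1 x^2 gives
(1 - 3 x - 1 x^2) sum_{k>=0} a_k x^k = 3 + 2 x.
Matching coefficients:
 x^0: a_0 = 3
 x^1: a_1 - 3 a_0 = 2  =>  a_1 = 3*3 + 2 = 11
 x^k (k >= 2): a_k = 3 a_{k-1} + 1 a_{k-2}.
Iterating: a_2 = 36, a_3 = 119, a_4 = 393, a_5 = 1298.
So the coefficient of x^5 is 1298.

1298


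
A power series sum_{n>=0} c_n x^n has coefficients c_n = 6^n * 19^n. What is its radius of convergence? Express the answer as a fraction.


By the root test (Cauchy-Hadamard), the radius is R = 1 / limsup_n |c_n|^(1/n).
Here |c_n|^(1/n) = (6^n * 19^n)^(1/n) = 6 * 19 = 114 for all n.
So R = 1/114 = 1/114.

1/114


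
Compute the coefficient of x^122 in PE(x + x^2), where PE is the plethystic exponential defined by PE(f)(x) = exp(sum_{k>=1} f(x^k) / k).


With f(x) = x + x^2, the exponent is sum_{k>=1} (x^k + x^(2k)) / k = -ln(1 - x) - ln(1 - x^2). Exponentiating:
PE(x + x^2) = 1 / ((1 - x)(1 - x^2)).
This is the generating function for partitions of n into parts of size 1 or 2. The number of 2's can be any j in 0..61, and the rest are 1's, so
[x^122] = floor(122/2) + 1 = 62.

62


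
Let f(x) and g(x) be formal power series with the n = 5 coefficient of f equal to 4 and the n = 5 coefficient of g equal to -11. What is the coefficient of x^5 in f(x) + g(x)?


Addition of formal power series is termwise.
The coefficient of x^5 in f + g = 4 + -11
= -7

-7


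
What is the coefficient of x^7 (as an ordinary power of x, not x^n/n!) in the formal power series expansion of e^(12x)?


The exponential series is e^y = sum_{k>=0} y^k / k!. Substituting y = 12x gives
e^(12x) = sum_{k>=0} 12^k x^k / k!.
So the coefficient of x^n is a^n/n! with a = 12, n = 7:
12^7 / 7! = 35831808/5040 = 248832/35

248832/35


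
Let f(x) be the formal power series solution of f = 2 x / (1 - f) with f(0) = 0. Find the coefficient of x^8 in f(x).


Apply Lagrange inversion: f = 2 x * phi(f) with phi(t) = 1/(1 - t), so
[x^n] f = 2^n * (1/n) [t^(n-1)] phi(t)^n = 2^n * (1/n) [t^(n-1)] (1 - t)^(-n) = 2^n * (1/n) C(2n - 2, n - 1) = 2^n * C_{n-1}.
For n = 8: C_7 = C(14, 7) / 8 = 3432/8 = 429.
With the 2^8 = 256 factor, the coefficient is 256 * 429 = 109824.

109824


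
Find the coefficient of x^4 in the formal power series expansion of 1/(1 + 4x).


Write 1/(1 + c x) = 1/(1 - (-c) x) and apply the geometric-series identity
1/(1 - y) = sum_{k>=0} y^k to get 1/(1 + c x) = sum_{k>=0} (-c)^k x^k.
So the coefficient of x^k is (-c)^k = (-1)^k * c^k.
Here c = 4 and k = 4:
(-4)^4 = 1 * 256 = 256

256


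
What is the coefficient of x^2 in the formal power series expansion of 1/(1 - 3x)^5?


The general identity 1/(1 - c x)^r = sum_{k>=0} c^k C(k + r - 1, r - 1) x^k follows by substituting y = c x into 1/(1 - y)^r = sum_{k>=0} C(k + r - 1, r - 1) y^k.
For c = 3, r = 5, k = 2:
3^2 * C(6, 4) = 9 * 15 = 135.

135


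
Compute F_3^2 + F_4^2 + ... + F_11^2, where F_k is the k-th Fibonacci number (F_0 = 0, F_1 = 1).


There is a standard identity sum_{k=0}^{N} F_k^2 = F_N * F_{N+1} (proved inductively from the telescoping relation F_k^2 = F_k F_{k+1} - F_{k-1} F_k). Then
sum_{k=3}^{11} F_k^2 = F_11 F_12 - F_2 F_3.
Computing: F_11 = 89, F_12 = 144, F_2 = 1, F_3 = 2.
Sum = 89 * 144 - 1 * 2 = 12814.

12814


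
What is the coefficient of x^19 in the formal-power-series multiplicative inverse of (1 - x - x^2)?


Let the inverse be f(x) = sum_{k>=0} a_k x^k. From f(x) * (1 - x - x^2) = 1 and matching coefficients:
 x^0: a_0 = 1.
 x^1: a_1 - a_0 = 0, so a_1 = 1.
 x^k (k >= 2): a_k - a_{k-1} - a_{k-2} = 0, i.e. a_k = a_{k-1} + a_{k-2}.
This is the Fibonacci-type recurrence shifted so that a_0 = a_1 = 1.
Iterating: a_0=1, a_1=1, a_2=2, a_3=3, a_4=5, a_5=8, a_6=13, a_7=21, a_8=34, a_9=55, ...
a_19 = 6765.

6765


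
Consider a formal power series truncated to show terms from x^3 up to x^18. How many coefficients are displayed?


From x^3 to x^18 inclusive, the count is 18 - 3 + 1 = 16.

16


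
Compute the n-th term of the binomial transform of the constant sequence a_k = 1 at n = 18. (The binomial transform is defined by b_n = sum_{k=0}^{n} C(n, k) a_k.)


With a_k = 1 for all k, b_n = sum_{k=0}^{n} C(n, k) = 2^n by the binomial theorem.
For n = 18: 2^18 = 262144.

262144


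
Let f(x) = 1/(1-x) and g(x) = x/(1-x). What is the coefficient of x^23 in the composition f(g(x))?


First simplify the composition: f(g(x)) = 1/(1 - x/(1-x)) = (1-x)/((1-x) - x) = (1-x)/(1-2x).
Now extract the coefficient. Write (1-x)/(1-2x) = 1/(1-2x) - x/(1-2x).
The coefficient of x^n in 1/(1-2x) is 2^n, and in x/(1-2x) is 2^(n-1) (for n >= 1).
So the coefficient of x^23 is 2^23 - 2^22 = 8388608 - 4194304 = 4194304.

4194304


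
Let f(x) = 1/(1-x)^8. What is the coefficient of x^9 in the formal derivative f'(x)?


Differentiate: d/dx [ 1/(1-x)^r ] = r / (1-x)^(r+1).
Here r = 8, so f'(x) = 8 / (1-x)^9.
The expansion of 1/(1-x)^(r+1) has coefficient of x^n equal to C(n+r, r).
So the coefficient of x^9 in f'(x) is
8 * C(17, 8) = 8 * 24310 = 194480

194480


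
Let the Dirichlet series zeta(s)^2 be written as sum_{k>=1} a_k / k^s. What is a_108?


The Dirichlet convolution of the constant function 1 with itself gives (1 * 1)(k) = sum_{d | k} 1 = d(k), the number of positive divisors of k.
Since zeta(s) = sum_{k>=1} 1/k^s, we have zeta(s)^2 = sum_{k>=1} d(k)/k^s, so a_k = d(k).
For k = 108: the divisors are 1, 2, 3, 4, 6, 9, 12, 18, 27, 36, 54, 108.
Count = 12.

12


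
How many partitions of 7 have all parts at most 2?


Using the generating function (1-x)^(-1)(1-x^2)^(-1),
the coefficient of x^7 counts these restricted partitions.
Result = 4

4


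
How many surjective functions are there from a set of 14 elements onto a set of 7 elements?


By inclusion-exclusion on which target elements are missed, the number of surjections from an n-set onto a k-set is
surj(n, k) = sum_{j=0}^{k} (-1)^j C(k, j) (k - j)^n.
Equivalently surj(n, k) = k! * S(n, k), where S(n, k) is the Stirling number of the second kind.
For n = 14, k = 7:
S(14, 7) = 49329280, so
surj = 7! * 49329280 = 5040 * 49329280 = 248619571200.

248619571200


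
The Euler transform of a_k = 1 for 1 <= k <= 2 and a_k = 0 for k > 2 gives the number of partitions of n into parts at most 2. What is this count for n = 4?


Partitions of 4 into parts at most 2:
Using generating function (1-x)^(-1)(1-x^2)^(-1),
the coefficient of x^4 = 3

3


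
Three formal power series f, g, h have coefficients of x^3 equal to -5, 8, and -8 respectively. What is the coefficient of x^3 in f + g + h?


Series addition is componentwise:
-5 + 8 + -8
= -5

-5


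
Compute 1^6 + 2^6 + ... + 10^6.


This power sum has a closed form given by Faulhaber's formula
sum_{k=1}^{m} k^p = (1 / (p + 1)) * sum_{j=0}^{p} C(p + 1, j) B_j m^(p + 1 - j),
but for small m direct computation is fastest:
1 + 64 + 729 + 4096 + 15625 + 46656 + 117649 + 262144 + 531441 + 1000000 = 1978405.

1978405


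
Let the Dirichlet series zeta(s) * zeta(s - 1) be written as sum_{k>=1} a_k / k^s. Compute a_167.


Convolution gives a_k = sum_{d | k} d * 1 = sum_{d | k} d = sigma(k), the sum of positive divisors of k.
For k = 167, the divisors are 1, 167, so
sigma(167) = 1 + 167 = 168.

168


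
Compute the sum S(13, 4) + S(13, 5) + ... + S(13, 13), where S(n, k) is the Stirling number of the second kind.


By definition, S(n, k) counts partitions of an n-set into exactly k nonempty blocks.
Computing row n = 13 for k = 4..13:
S(13, k): 2532530, 7508501, 9321312, 5715424, 1899612, 359502, 39325, 2431, 78, 1
Sum = 27378716.

27378716


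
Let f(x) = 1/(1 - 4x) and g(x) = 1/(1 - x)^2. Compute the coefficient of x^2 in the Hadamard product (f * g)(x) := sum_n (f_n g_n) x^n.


f has coefficients f_k = 4^k. For g = 1/(1 - x)^2 the coefficient is g_k = C(k + 1, 1) = k + 1. The Hadamard coefficient is (f * g)_k = 4^k * (k + 1).
For k = 2: 4^2 * 3 = 16 * 3 = 48.

48


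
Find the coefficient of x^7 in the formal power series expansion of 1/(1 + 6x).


Write 1/(1 + c x) = 1/(1 - (-c) x) and apply the geometric-series identity
1/(1 - y) = sum_{k>=0} y^k to get 1/(1 + c x) = sum_{k>=0} (-c)^k x^k.
So the coefficient of x^k is (-c)^k = (-1)^k * c^k.
Here c = 6 and k = 7:
(-6)^7 = -1 * 279936 = -279936

-279936


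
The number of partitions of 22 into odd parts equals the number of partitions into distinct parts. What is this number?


Computing partitions of 22 into odd parts (1, 3, 5, ...):
Using the generating function prod_{k>=0} 1/(1-x^(2k+1)),
the count is 89

89


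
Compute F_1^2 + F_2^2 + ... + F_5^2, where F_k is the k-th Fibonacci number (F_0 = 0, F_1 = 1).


There is a standard identity sum_{k=0}^{N} F_k^2 = F_N * F_{N+1} (proved inductively from the telescoping relation F_k^2 = F_k F_{k+1} - F_{k-1} F_k). Then
sum_{k=1}^{5} F_k^2 = F_5 F_6 - F_0 F_1.
Computing: F_5 = 5, F_6 = 8, F_0 = 0, F_1 = 1.
Sum = 5 * 8 - 0 * 1 = 40.

40


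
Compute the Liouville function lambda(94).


The Liouville function is lambda(k) = (-1)^Omega(k), where Omega(k) counts the prime factors of k with multiplicity.
Factoring: 94 = 2 * 47, so Omega(94) = 2.
lambda(94) = (-1)^2 = 1.

1


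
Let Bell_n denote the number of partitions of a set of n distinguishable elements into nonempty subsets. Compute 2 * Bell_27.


Bell_27 can be computed from the Bell triangle or from Dobinski's identity Bell_n = (1/e) * sum_{k>=0} k^n / k!.
Computing Bell_27 = 545717047936059989389.
Then 2 * 545717047936059989389 = 1091434095872119978778.

1091434095872119978778


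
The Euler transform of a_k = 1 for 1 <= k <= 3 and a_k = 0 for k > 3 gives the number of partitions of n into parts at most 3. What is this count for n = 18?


Partitions of 18 into parts at most 3:
Using generating function (1-x)^(-1)(1-x^2)^(-1)(1-x^3)^(-1),
the coefficient of x^18 = 37

37


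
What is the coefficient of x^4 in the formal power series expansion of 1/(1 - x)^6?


The expansion 1/(1 - x)^r = sum_{k>=0} C(k + r - 1, r - 1) x^k follows from the multiset / negative-binomial theorem (or from repeated differentiation of the geometric series).
For r = 6 and k = 4:
C(9, 5) = 362880 / (120 * 24) = 126.

126


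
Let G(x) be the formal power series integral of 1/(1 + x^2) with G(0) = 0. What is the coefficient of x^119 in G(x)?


1/(1 + x^2) = sum_{j>=0} (-1)^j x^(2j). Integrating termwise with G(0) = 0:
G(x) = sum_{j>=0} (-1)^j x^(2j+1) / (2j+1) = arctan(x).
Only odd powers are nonzero. For x^119 write 119 = 2*59 + 1, giving
(-1)^59 / 119 = -1/119 = -1/119.

-1/119


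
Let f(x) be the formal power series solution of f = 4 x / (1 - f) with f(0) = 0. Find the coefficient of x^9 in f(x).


Apply Lagrange inversion: f = 4 x * phi(f) with phi(t) = 1/(1 - t), so
[x^n] f = 4^n * (1/n) [t^(n-1)] phi(t)^n = 4^n * (1/n) [t^(n-1)] (1 - t)^(-n) = 4^n * (1/n) C(2n - 2, n - 1) = 4^n * C_{n-1}.
For n = 9: C_8 = C(16, 8) / 9 = 12870/9 = 1430.
With the 4^9 = 262144 factor, the coefficient is 262144 * 1430 = 374865920.

374865920


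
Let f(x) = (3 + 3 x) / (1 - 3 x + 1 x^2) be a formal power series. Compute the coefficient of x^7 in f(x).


Write f(x) = sum_{k>=0} a_k x^k. Multiplying both sides by 1 - 3 x + 1 x^2 gives
(1 - 3 x + 1 x^2) sum_{k>=0} a_k x^k = 3 + 3 x.
Matching coefficients:
 x^0: a_0 = 3
 x^1: a_1 - 3 a_0 = 3  =>  a_1 = 3*3 + 3 = 12
 x^k (k >= 2): a_k = 3 a_{k-1} - 1 a_{k-2}.
Iterating: a_2 = 33, a_3 = 87, a_4 = 228, a_5 = 597, a_6 = 1563, a_7 = 4092.
So the coefficient of x^7 is 4092.

4092


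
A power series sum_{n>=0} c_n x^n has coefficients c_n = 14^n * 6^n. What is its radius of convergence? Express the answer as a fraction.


By the root test (Cauchy-Hadamard), the radius is R = 1 / limsup_n |c_n|^(1/n).
Here |c_n|^(1/n) = (14^n * 6^n)^(1/n) = 14 * 6 = 84 for all n.
So R = 1/84 = 1/84.

1/84


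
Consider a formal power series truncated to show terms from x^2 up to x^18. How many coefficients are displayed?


From x^2 to x^18 inclusive, the count is 18 - 2 + 1 = 17.

17


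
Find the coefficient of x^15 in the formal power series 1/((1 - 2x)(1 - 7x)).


By partial fractions or Cauchy convolution:
The coefficient equals sum_{k=0}^{15} 2^k * 7^(15-k).
= 6646586100813

6646586100813


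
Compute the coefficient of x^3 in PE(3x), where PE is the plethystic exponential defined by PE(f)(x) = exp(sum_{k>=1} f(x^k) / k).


With f(x) = 3x, the exponent is sum_{k>=1} 3 x^k / k = 3 * (-ln(1 - x)). Exponentiating:
PE(3x) = exp(-3 ln(1 - x)) = 1/(1 - x)^3.
By the negative binomial expansion, [x^n] 1/(1 - x)^3 = C(n + 2, 2).
For n = 3: C(5, 2) = 10.

10


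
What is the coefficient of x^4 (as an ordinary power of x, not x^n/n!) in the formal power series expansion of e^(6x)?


The exponential series is e^y = sum_{k>=0} y^k / k!. Substituting y = 6x gives
e^(6x) = sum_{k>=0} 6^k x^k / k!.
So the coefficient of x^n is a^n/n! with a = 6, n = 4:
6^4 / 4! = 1296/24 = 54

54


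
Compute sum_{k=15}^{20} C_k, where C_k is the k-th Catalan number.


C_15 through C_20: 9694845, 35357670, 129644790, 477638700, 1767263190, 6564120420
Sum = 9694845 + 35357670 + 129644790 + 477638700 + 1767263190 + 6564120420
= 8983719615

8983719615


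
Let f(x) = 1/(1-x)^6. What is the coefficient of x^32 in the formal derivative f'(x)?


Differentiate: d/dx [ 1/(1-x)^r ] = r / (1-x)^(r+1).
Here r = 6, so f'(x) = 6 / (1-x)^7.
The expansion of 1/(1-x)^(r+1) has coefficient of x^n equal to C(n+r, r).
So the coefficient of x^32 in f'(x) is
6 * C(38, 6) = 6 * 2760681 = 16564086

16564086


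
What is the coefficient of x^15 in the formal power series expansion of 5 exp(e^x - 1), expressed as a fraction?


exp(e^x - 1) is the exponential generating function for the Bell numbers Bell_k: exp(e^x - 1) = sum_{k>=0} Bell_k x^k / k!.
So the coefficient of x^15 in 5 exp(e^x - 1) is 5 Bell_15 / 15!.
Computing: Bell_15 = 1382958545 and 15! = 1307674368000, giving
5 * 1382958545/1307674368000 = 276591709/52306974720.

276591709/52306974720


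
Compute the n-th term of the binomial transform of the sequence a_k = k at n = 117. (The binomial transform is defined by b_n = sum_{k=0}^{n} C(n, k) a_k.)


With a_k = k, b_n = sum_{k=0}^{n} C(n, k) k. Using k * C(n, k) = n * C(n-1, k-1) gives b_n = n * sum_{k>=1} C(n-1, k-1) = n * 2^(n-1).
For n = 117: 117 * 2^116 = 117 * 83076749736557242056487941267521536 = 9719979719177197320609089128300019712.

9719979719177197320609089128300019712


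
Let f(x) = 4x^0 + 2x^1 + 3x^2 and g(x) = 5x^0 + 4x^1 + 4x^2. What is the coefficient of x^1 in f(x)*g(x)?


Cauchy product at x^1:
4*4 + 2*5
= 26

26


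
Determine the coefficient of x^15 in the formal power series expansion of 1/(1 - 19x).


The geometric series identity gives 1/(1 - c x) = sum_{k>=0} c^k x^k, so the coefficient of x^k is c^k.
Here c = 19 and k = 15.
Computing: 19^15 = 15181127029874798299

15181127029874798299


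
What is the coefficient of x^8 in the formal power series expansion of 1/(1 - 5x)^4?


The general identity 1/(1 - c x)^r = sum_{k>=0} c^k C(k + r - 1, r - 1) x^k follows by substituting y = c x into 1/(1 - y)^r = sum_{k>=0} C(k + r - 1, r - 1) y^k.
For c = 5, r = 4, k = 8:
5^8 * C(11, 3) = 390625 * 165 = 64453125.

64453125


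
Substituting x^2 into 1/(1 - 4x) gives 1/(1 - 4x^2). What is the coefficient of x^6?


The coefficient of x^(2m) in 1/(1 - 4x^2) is 4^m.
With n = 6 = 2*3, the coefficient is 4^3 = 64.

64


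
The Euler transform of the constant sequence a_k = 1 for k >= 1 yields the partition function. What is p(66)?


The Euler transform converts the sequence a_k = 1 into the number of integer partitions.
Using the recurrence or dynamic programming:
p(66) = 2323520

2323520


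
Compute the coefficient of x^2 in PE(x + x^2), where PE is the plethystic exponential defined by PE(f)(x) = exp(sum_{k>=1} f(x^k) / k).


With f(x) = x + x^2, the exponent is sum_{k>=1} (x^k + x^(2k)) / k = -ln(1 - x) - ln(1 - x^2). Exponentiating:
PE(x + x^2) = 1 / ((1 - x)(1 - x^2)).
This is the generating function for partitions of n into parts of size 1 or 2. The number of 2's can be any j in 0..1, and the rest are 1's, so
[x^2] = floor(2/2) + 1 = 2.

2


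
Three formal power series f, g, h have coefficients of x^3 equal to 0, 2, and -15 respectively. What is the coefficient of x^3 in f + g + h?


Series addition is componentwise:
0 + 2 + -15
= -13

-13


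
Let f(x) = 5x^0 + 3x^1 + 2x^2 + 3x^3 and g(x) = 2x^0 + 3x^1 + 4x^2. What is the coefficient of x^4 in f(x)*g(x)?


Cauchy product at x^4:
2*4 + 3*3
= 17

17


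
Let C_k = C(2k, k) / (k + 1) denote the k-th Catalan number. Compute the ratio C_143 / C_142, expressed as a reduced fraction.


Using C_k = (2k)! / (k! (k+1)!), the ratio C_{k+1}/C_k simplifies to
C_{k+1}/C_k = [(2k+2)! / ((k+1)! (k+2)!)] * [k! (k+1)! / (2k)!]
 = (2k+2)(2k+1) / ((k+1)(k+2)) = 2(2k+1) / (k+2).
For k = 142: 2(2*142 + 1) / (142 + 2) = 570/144 = 95/24.

95/24


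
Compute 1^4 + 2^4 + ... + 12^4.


This power sum has a closed form given by Faulhaber's formula
sum_{k=1}^{m} k^p = (1 / (p + 1)) * sum_{j=0}^{p} C(p + 1, j) B_j m^(p + 1 - j),
but for small m direct computation is fastest:
1 + 16 + 81 + 256 + 625 + 1296 + 2401 + 4096 + 6561 + 10000 + 14641 + 20736 = 60710.

60710


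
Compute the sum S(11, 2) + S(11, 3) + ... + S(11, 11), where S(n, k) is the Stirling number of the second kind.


By definition, S(n, k) counts partitions of an n-set into exactly k nonempty blocks.
Computing row n = 11 for k = 2..11:
S(11, k): 1023, 28501, 145750, 246730, 179487, 63987, 11880, 1155, 55, 1
Sum = 678569.

678569


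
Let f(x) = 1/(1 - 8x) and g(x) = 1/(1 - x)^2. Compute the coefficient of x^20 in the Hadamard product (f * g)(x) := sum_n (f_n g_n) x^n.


f has coefficients f_k = 8^k. For g = 1/(1 - x)^2 the coefficient is g_k = C(k + 1, 1) = k + 1. The Hadamard coefficient is (f * g)_k = 8^k * (k + 1).
For k = 20: 8^20 * 21 = 1152921504606846976 * 21 = 24211351596743786496.

24211351596743786496


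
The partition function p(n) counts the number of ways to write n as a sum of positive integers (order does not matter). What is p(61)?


Using the generating function prod_{k>=1} 1/(1-x^k), we compute p(61).
By dynamic programming over parts 1 through 61:
p(61) = 1121505

1121505


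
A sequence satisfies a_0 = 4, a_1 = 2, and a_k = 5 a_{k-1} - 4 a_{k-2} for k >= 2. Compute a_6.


The characteristic equation is t^2 - 5 t + 4 = 0, with roots r_1 = 4 and r_2 = 1 (so c_1 = r_1 + r_2, c_2 = -r_1 r_2 as required).
One can use the closed form a_n = A r_1^n + B r_2^n, but direct iteration is more reliable:
a_0 = 4, a_1 = 2, a_2 = -6, a_3 = -38, a_4 = -166, a_5 = -678, a_6 = -2726.
So a_6 = -2726.

-2726


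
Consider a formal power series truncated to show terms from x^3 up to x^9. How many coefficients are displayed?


From x^3 to x^9 inclusive, the count is 9 - 3 + 1 = 7.

7


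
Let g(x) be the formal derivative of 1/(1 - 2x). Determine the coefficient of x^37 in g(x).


Differentiate termwise: d/dx sum_{k>=0} 2^k x^k = sum_{k>=1} k 2^k x^(k-1) = sum_{j>=0} (j+1) 2^(j+1) x^j.
Equivalently, d/dx [1/(1 - 2x)] = 2/(1 - 2x)^2.
For j = 37: 38 * 2^38 = 38 * 274877906944 = 10445360463872.

10445360463872


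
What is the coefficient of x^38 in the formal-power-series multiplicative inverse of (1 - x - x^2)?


Let the inverse be f(x) = sum_{k>=0} a_k x^k. From f(x) * (1 - x - x^2) = 1 and matching coefficients:
 x^0: a_0 = 1.
 x^1: a_1 - a_0 = 0, so a_1 = 1.
 x^k (k >= 2): a_k - a_{k-1} - a_{k-2} = 0, i.e. a_k = a_{k-1} + a_{k-2}.
This is the Fibonacci-type recurrence shifted so that a_0 = a_1 = 1.
Iterating: a_0=1, a_1=1, a_2=2, a_3=3, a_4=5, a_5=8, a_6=13, a_7=21, a_8=34, a_9=55, ...
a_38 = 63245986.

63245986


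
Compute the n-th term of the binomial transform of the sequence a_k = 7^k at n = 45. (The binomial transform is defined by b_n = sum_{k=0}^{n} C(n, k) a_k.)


With a_k = 7^k, b_n = sum_{k=0}^{n} C(n, k) 7^k = (1 + 7)^n by the binomial theorem.
For n = 45: (1 + 7)^45 = 8^45 = 43556142965880123323311949751266331066368.

43556142965880123323311949751266331066368


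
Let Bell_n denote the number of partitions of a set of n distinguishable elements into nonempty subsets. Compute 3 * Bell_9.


Bell_9 can be computed from the Bell triangle or from Dobinski's identity Bell_n = (1/e) * sum_{k>=0} k^n / k!.
Computing Bell_9 = 21147.
Then 3 * 21147 = 63441.

63441


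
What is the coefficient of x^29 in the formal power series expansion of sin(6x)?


The Maclaurin series is sin(t) = sum_{k>=0} (-1)^k t^(2k+1) / (2k+1)!, so substituting t = 6x, only odd powers of x are nonzero, with coefficient of x^(2k+1) equal to (-1)^k 6^(2k+1) / (2k+1)!.
Write 29 = 2*14 + 1, giving the coefficient (-1)^14 * 6^29 / 29! = 36845653286788892983296/8841761993739701954543616000000 = 688747536/165277074603265625.

688747536/165277074603265625


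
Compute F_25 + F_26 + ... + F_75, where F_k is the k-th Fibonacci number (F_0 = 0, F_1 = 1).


Use the identity sum_{k=0}^{N} F_k = F_{N+2} - 1 (which follows from F_{k+2} - F_{k+1} = F_k). Then
sum_{k=25}^{75} F_k = (F_{77} - 1) - (F_{26} - 1) = F_{77} - F_{26}.
Computing: F_{77} = 5527939700884757, F_{26} = 121393, so
Sum = 5527939700884757 - 121393 = 5527939700763364.

5527939700763364


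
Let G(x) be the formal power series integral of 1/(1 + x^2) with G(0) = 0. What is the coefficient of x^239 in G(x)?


1/(1 + x^2) = sum_{j>=0} (-1)^j x^(2j). Integrating termwise with G(0) = 0:
G(x) = sum_{j>=0} (-1)^j x^(2j+1) / (2j+1) = arctan(x).
Only odd powers are nonzero. For x^239 write 239 = 2*119 + 1, giving
(-1)^119 / 239 = -1/239 = -1/239.

-1/239


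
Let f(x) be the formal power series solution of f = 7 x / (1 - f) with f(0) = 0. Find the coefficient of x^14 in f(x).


Apply Lagrange inversion: f = 7 x * phi(f) with phi(t) = 1/(1 - t), so
[x^n] f = 7^n * (1/n) [t^(n-1)] phi(t)^n = 7^n * (1/n) [t^(n-1)] (1 - t)^(-n) = 7^n * (1/n) C(2n - 2, n - 1) = 7^n * C_{n-1}.
For n = 14: C_13 = C(26, 13) / 14 = 10400600/14 = 742900.
With the 7^14 = 678223072849 factor, the coefficient is 678223072849 * 742900 = 503851920819522100.

503851920819522100


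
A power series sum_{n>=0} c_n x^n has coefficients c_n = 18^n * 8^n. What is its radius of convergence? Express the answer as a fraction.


By the root test (Cauchy-Hadamard), the radius is R = 1 / limsup_n |c_n|^(1/n).
Here |c_n|^(1/n) = (18^n * 8^n)^(1/n) = 18 * 8 = 144 for all n.
So R = 1/144 = 1/144.

1/144


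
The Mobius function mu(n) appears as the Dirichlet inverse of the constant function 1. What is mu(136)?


136 has a squared prime factor, so mu(136) = 0.
Factorization reveals a repeated prime.

0


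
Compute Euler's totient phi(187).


phi(n) counts integers in [1, n] coprime to n. Using the multiplicative formula phi(n) = n * prod_{p | n} (1 - 1/p):
187 = 11 * 17, so
phi(187) = 187 * (1 - 1/11) * (1 - 1/17) = 160.

160


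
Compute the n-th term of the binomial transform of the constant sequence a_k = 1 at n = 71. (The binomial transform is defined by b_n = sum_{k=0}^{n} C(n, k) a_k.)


With a_k = 1 for all k, b_n = sum_{k=0}^{n} C(n, k) = 2^n by the binomial theorem.
For n = 71: 2^71 = 2361183241434822606848.

2361183241434822606848


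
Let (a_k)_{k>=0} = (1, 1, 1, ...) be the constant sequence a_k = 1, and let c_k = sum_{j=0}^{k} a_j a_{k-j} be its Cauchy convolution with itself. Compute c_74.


Since a_j = 1 for all j >= 0, the convolution sum becomes
c_k = sum_{j=0}^{k} 1 * 1 = 1 * (k + 1).
Equivalently, the generating function of (a_k) is 1/(1 - x) and its square is 1/(1 - x)^2 = sum_{k>=0} 1(k + 1) x^k.
For k = 74: 1 * 75 = 75.

75


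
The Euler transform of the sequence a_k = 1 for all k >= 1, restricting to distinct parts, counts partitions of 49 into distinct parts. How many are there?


Partitions of 49 into distinct parts can be computed via generating function.
Product (1+x)(1+x^2)(1+x^3)...
The coefficient of x^49 = 3264

3264


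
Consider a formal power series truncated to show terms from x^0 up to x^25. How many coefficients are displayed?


From x^0 to x^25 inclusive, the count is 25 - 0 + 1 = 26.

26


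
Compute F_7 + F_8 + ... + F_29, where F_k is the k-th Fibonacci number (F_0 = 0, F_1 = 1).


Use the identity sum_{k=0}^{N} F_k = F_{N+2} - 1 (which follows from F_{k+2} - F_{k+1} = F_k). Then
sum_{k=7}^{29} F_k = (F_{31} - 1) - (F_{8} - 1) = F_{31} - F_{8}.
Computing: F_{31} = 1346269, F_{8} = 21, so
Sum = 1346269 - 21 = 1346248.

1346248


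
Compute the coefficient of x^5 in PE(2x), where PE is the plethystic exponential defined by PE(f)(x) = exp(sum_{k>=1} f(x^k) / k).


With f(x) = 2x, the exponent is sum_{k>=1} 2 x^k / k = 2 * (-ln(1 - x)). Exponentiating:
PE(2x) = exp(-2 ln(1 - x)) = 1/(1 - x)^2.
By the negative binomial expansion, [x^n] 1/(1 - x)^2 = C(n + 1, 1).
For n = 5: C(6, 1) = 6.

6


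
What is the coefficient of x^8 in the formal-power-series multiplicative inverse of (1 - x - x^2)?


Let the inverse be f(x) = sum_{k>=0} a_k x^k. From f(x) * (1 - x - x^2) = 1 and matching coefficients:
 x^0: a_0 = 1.
 x^1: a_1 - a_0 = 0, so a_1 = 1.
 x^k (k >= 2): a_k - a_{k-1} - a_{k-2} = 0, i.e. a_k = a_{k-1} + a_{k-2}.
This is the Fibonacci-type recurrence shifted so that a_0 = a_1 = 1.
Iterating: a_0=1, a_1=1, a_2=2, a_3=3, a_4=5, a_5=8, a_6=13, a_7=21, a_8=34
a_8 = 34.

34


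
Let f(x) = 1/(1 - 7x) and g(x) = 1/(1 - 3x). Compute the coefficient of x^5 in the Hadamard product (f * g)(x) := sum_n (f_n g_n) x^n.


f has coefficients f_k = 7^k and g has coefficients g_k = 3^k, so the Hadamard product has coefficient (f*g)_k = 7^k * 3^k = 21^k.
For k = 5: 21^5 = 4084101.

4084101


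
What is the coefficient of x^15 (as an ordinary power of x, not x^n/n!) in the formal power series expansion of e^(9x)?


The exponential series is e^y = sum_{k>=0} y^k / k!. Substituting y = 9x gives
e^(9x) = sum_{k>=0} 9^k x^k / k!.
So the coefficient of x^n is a^n/n! with a = 9, n = 15:
9^15 / 15! = 205891132094649/1307674368000 = 282429536481/1793792000

282429536481/1793792000


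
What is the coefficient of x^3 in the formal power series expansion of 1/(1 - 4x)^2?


The general identity 1/(1 - c x)^r = sum_{k>=0} c^k C(k + r - 1, r - 1) x^k follows by substituting y = c x into 1/(1 - y)^r = sum_{k>=0} C(k + r - 1, r - 1) y^k.
For c = 4, r = 2, k = 3:
4^3 * C(4, 1) = 64 * 4 = 256.

256


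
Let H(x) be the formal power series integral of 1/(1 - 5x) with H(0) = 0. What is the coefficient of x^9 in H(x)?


1/(1 - 5x) = sum_{k>=0} 5^k x^k. Integrating termwise with H(0) = 0:
H(x) = sum_{k>=0} 5^k x^(k+1) / (k+1) = sum_{m>=1} 5^(m-1) x^m / m.
For m = 9: 5^8/9 = 390625/9 = 390625/9.

390625/9


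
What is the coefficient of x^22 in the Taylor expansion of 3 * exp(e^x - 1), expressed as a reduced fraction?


exp(e^x - 1) = sum_{k>=0} Bell_k x^k / k!, where Bell_k is the k-th Bell number.
So the coefficient of x^22 is 3 * Bell_22 / 22!.
Computing: Bell_22 = 4506715738447323 and 22! = 1124000727777607680000, giving
3 * 4506715738447323/1124000727777607680000 = 88366975263673/7346409985474560000.

88366975263673/7346409985474560000


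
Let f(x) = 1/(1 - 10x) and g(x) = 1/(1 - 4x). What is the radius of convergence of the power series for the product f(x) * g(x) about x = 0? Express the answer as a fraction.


The radius of 1/(1 - 10x) is 1/10 (nearest singularity at x = 1/10), and the radius of 1/(1 - 4x) is 1/4.
The product f(x)*g(x) = 1/((1 - 10x)(1 - 4x)) has singularities at both 1/10 and 1/4, so its radius of convergence is the distance to the nearest one:
min(1/10, 1/4) = 1/10.

1/10


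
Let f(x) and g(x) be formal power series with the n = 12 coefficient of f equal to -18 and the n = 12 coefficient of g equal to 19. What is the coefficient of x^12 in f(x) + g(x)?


Addition of formal power series is termwise.
The coefficient of x^12 in f + g = -18 + 19
= 1

1


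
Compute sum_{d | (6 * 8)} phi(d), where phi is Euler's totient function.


First, 6 * 8 = 48. One classical identity is sum_{d | n} phi(d) = n (each k in [1, n] has a unique gcd with n, and among the k's with gcd(k, n) = n/d there are phi(d) of them). So the sum equals 48. We also verify directly:
Divisors of 48: 1, 2, 3, 4, 6, 8, 12, 16, 24, 48.
phi values: 1, 1, 2, 2, 2, 4, 4, 8, 8, 16.
Sum = 48.

48


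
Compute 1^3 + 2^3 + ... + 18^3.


This power sum has a closed form given by Faulhaber's formula
sum_{k=1}^{m} k^p = (1 / (p + 1)) * sum_{j=0}^{p} C(p + 1, j) B_j m^(p + 1 - j),
but for small m direct computation is fastest:
1 + 8 + 27 + 64 + 125 + 216 + 343 + 512 + 729 + 1000 + 1331 + 1728 + 2197 + 2744 + 3375 + 4096 + 4913 + 5832 = 29241.

29241


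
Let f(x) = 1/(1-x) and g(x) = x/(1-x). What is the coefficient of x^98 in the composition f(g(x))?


First simplify the composition: f(g(x)) = 1/(1 - x/(1-x)) = (1-x)/((1-x) - x) = (1-x)/(1-2x).
Now extract the coefficient. Write (1-x)/(1-2x) = 1/(1-2x) - x/(1-2x).
The coefficient of x^n in 1/(1-2x) is 2^n, and in x/(1-2x) is 2^(n-1) (for n >= 1).
So the coefficient of x^98 is 2^98 - 2^97 = 316912650057057350374175801344 - 158456325028528675187087900672 = 158456325028528675187087900672.

158456325028528675187087900672


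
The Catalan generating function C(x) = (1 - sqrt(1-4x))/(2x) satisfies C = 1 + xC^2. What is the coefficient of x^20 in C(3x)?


Substituting x -> 3x scales the n-th coefficient by 3^n, so [x^20] C(3x) = 3^20 * C_20.
C_20 = C(2*20, 20)/(21) = 137846528820/21 = 6564120420.
So 3^20 * 6564120420 = 3486784401 * 6564120420 = 22887672686741568420.

22887672686741568420


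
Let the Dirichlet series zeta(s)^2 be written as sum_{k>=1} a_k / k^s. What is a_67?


The Dirichlet convolution of the constant function 1 with itself gives (1 * 1)(k) = sum_{d | k} 1 = d(k), the number of positive divisors of k.
Since zeta(s) = sum_{k>=1} 1/k^s, we have zeta(s)^2 = sum_{k>=1} d(k)/k^s, so a_k = d(k).
For k = 67: the divisors are 1, 67.
Count = 2.

2


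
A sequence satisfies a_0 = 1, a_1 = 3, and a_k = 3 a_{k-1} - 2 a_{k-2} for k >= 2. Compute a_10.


The characteristic equation is t^2 - 3 t + 2 = 0, with roots r_1 = 2 and r_2 = 1 (so c_1 = r_1 + r_2, c_2 = -r_1 r_2 as required).
One can use the closed form a_n = A r_1^n + B r_2^n, but direct iteration is more reliable:
a_0 = 1, a_1 = 3, a_2 = 7, a_3 = 15, a_4 = 31, a_5 = 63, a_6 = 127, a_7 = 255, a_8 = 511, a_9 = 1023, a_10 = 2047.
So a_10 = 2047.

2047


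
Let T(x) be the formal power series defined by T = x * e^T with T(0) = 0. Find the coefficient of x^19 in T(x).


Apply the Lagrange inversion formula: if T = x * phi(T) with phi(t) = e^t, then
[x^n] T = (1/n) [t^(n-1)] phi(t)^n = (1/n) [t^(n-1)] e^(n t) = (1/n) * n^(n-1) / (n-1)! = n^(n-1) / n!.
When c = 1 this is the Cayley count of rooted labeled trees on n vertices, divided by n!.
For n = 19: 19^18 / 19! = 104127350297911241532841/121645100408832000 = 5480386857784802185939/6402373705728000.

5480386857784802185939/6402373705728000


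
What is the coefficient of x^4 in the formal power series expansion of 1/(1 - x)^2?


The negative binomial / multiset identity is
1/(1 - x)^r = sum_{k>=0} C(k + r - 1, r - 1) x^k.
Here r = 2 and k = 4, so the coefficient is
C(4 + 1, 1) = C(5, 1)
= 5

5


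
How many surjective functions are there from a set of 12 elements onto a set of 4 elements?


By inclusion-exclusion on which target elements are missed, the number of surjections from an n-set onto a k-set is
surj(n, k) = sum_{j=0}^{k} (-1)^j C(k, j) (k - j)^n.
Equivalently surj(n, k) = k! * S(n, k), where S(n, k) is the Stirling number of the second kind.
For n = 12, k = 4:
S(12, 4) = 611501, so
surj = 4! * 611501 = 24 * 611501 = 14676024.

14676024


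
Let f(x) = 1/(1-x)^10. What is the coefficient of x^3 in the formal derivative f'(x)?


Differentiate: d/dx [ 1/(1-x)^r ] = r / (1-x)^(r+1).
Here r = 10, so f'(x) = 10 / (1-x)^11.
The expansion of 1/(1-x)^(r+1) has coefficient of x^n equal to C(n+r, r).
So the coefficient of x^3 in f'(x) is
10 * C(13, 10) = 10 * 286 = 2860

2860


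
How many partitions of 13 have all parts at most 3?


Using the generating function (1-x)^(-1)(1-x^2)^(-1)(1-x^3)^(-1),
the coefficient of x^13 counts these restricted partitions.
Result = 21

21


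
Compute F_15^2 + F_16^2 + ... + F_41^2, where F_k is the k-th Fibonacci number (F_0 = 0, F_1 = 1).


There is a standard identity sum_{k=0}^{N} F_k^2 = F_N * F_{N+1} (proved inductively from the telescoping relation F_k^2 = F_k F_{k+1} - F_{k-1} F_k). Then
sum_{k=15}^{41} F_k^2 = F_41 F_42 - F_14 F_15.
Computing: F_41 = 165580141, F_42 = 267914296, F_14 = 377, F_15 = 610.
Sum = 165580141 * 267914296 - 377 * 610 = 44361286907365766.

44361286907365766


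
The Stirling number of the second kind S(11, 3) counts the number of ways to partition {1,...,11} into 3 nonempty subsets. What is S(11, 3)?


Using the explicit formula S(n,k) = (1/k!) sum_{j=0}^{k} (-1)^(k-j) C(k,j) j^n:
S(11, 3) = 28501
Equivalently, S(n,k) is n! times the coefficient of x^n in the EGF (e^x - 1)^k / k!.

28501


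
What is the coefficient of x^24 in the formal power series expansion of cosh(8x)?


The Maclaurin series is cosh(t) = sum_{m>=0} t^(2m) / (2m)!, so substituting t = 8x, only even powers of x are nonzero, with coefficient of x^(2m) equal to 8^(2m) / (2m)!.
For x^24 the coefficient is 8^24/24! = 4722366482869645213696/620448401733239439360000 = 1125899906842624/147926426347074375.

1125899906842624/147926426347074375


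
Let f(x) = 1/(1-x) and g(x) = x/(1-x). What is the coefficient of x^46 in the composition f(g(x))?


First simplify the composition: f(g(x)) = 1/(1 - x/(1-x)) = (1-x)/((1-x) - x) = (1-x)/(1-2x).
Now extract the coefficient. Write (1-x)/(1-2x) = 1/(1-2x) - x/(1-2x).
The coefficient of x^n in 1/(1-2x) is 2^n, and in x/(1-2x) is 2^(n-1) (for n >= 1).
So the coefficient of x^46 is 2^46 - 2^45 = 70368744177664 - 35184372088832 = 35184372088832.

35184372088832


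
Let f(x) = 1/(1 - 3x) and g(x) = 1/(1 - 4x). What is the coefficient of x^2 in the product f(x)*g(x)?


The coefficient of x^n in f*g is the Cauchy product: sum_{k=0}^{n} a^k * b^(n-k).
With a=3, b=4, n=2:
sum_{k=0}^{2} 3^k * 4^(2-k)
= 37

37


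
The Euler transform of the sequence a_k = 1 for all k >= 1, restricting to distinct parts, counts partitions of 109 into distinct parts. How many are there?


Partitions of 109 into distinct parts can be computed via generating function.
Product (1+x)(1+x^2)(1+x^3)...
The coefficient of x^109 = 927406

927406


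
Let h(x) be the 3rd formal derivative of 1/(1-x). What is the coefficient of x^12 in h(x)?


Differentiating 3 times: d^3/dx^3 [1/(1-x)] = 3!/(1-x)^4.
The expansion 1/(1-x)^4 = sum_{k>=0} C(k+3, 3) x^k, so the coefficient of x^n in 3!/(1-x)^4 is 3! * C(n+3, 3).
For n = 12: 6 * C(15, 3) = 6 * 455 = 2730

2730


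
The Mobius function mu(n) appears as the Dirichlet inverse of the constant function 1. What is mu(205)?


205 = 5 * 41 (all distinct primes).
mu(205) = (-1)^2 = 1

1


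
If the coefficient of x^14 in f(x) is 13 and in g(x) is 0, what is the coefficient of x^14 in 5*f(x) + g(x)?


Scalar multiplication scales coefficients: 5 * 13 = 65.
Then add the g coefficient: 65 + 0
= 65

65


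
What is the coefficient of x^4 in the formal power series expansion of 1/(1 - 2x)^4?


The general identity 1/(1 - c x)^r = sum_{k>=0} c^k C(k + r - 1, r - 1) x^k follows by substituting y = c x into 1/(1 - y)^r = sum_{k>=0} C(k + r - 1, r - 1) y^k.
For c = 2, r = 4, k = 4:
2^4 * C(7, 3) = 16 * 35 = 560.

560


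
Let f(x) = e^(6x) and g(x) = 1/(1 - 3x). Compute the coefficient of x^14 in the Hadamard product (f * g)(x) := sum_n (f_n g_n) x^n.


Expanding: f_k = 6^k/k! (from e^(6x)) and g_k = 3^k (from 1/(1 - 3x)). So the Hadamard coefficient (f * g)_k = 6^k 3^k / k! = (18)^k / k!.
For k = 14: 18^14/14! = 374813367582081024/87178291200 = 753145430616/175175.

753145430616/175175


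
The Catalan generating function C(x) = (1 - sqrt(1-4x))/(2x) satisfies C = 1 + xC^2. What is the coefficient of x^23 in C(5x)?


Substituting x -> 5x scales the n-th coefficient by 5^n, so [x^23] C(5x) = 5^23 * C_23.
C_23 = C(2*23, 23)/(24) = 8233430727600/24 = 343059613650.
So 5^23 * 343059613650 = 11920928955078125 * 343059613650 = 4089589281678199768066406250.

4089589281678199768066406250


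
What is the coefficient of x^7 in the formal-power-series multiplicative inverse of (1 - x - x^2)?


Let the inverse be f(x) = sum_{k>=0} a_k x^k. From f(x) * (1 - x - x^2) = 1 and matching coefficients:
 x^0: a_0 = 1.
 x^1: a_1 - a_0 = 0, so a_1 = 1.
 x^k (k >= 2): a_k - a_{k-1} - a_{k-2} = 0, i.e. a_k = a_{k-1} + a_{k-2}.
This is the Fibonacci-type recurrence shifted so that a_0 = a_1 = 1.
Iterating: a_0=1, a_1=1, a_2=2, a_3=3, a_4=5, a_5=8, a_6=13, a_7=21
a_7 = 21.

21


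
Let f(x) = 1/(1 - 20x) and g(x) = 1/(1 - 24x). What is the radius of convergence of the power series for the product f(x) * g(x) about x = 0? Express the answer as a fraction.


The radius of 1/(1 - 20x) is 1/20 (nearest singularity at x = 1/20), and the radius of 1/(1 - 24x) is 1/24.
The product f(x)*g(x) = 1/((1 - 20x)(1 - 24x)) has singularities at both 1/20 and 1/24, so its radius of convergence is the distance to the nearest one:
min(1/20, 1/24) = 1/24.

1/24


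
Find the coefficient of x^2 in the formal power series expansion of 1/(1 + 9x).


Write 1/(1 + c x) = 1/(1 - (-c) x) and apply the geometric-series identity
1/(1 - y) = sum_{k>=0} y^k to get 1/(1 + c x) = sum_{k>=0} (-c)^k x^k.
So the coefficient of x^k is (-c)^k = (-1)^k * c^k.
Here c = 9 and k = 2:
(-9)^2 = 1 * 81 = 81

81


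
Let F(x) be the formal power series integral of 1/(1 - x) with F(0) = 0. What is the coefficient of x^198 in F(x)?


1/(1 - x) = sum_{k>=0} x^k. Integrating termwise and using F(0) = 0 gives
F(x) = sum_{k>=0} x^(k+1) / (k+1) = sum_{m>=1} x^m / m = -ln(1 - x).
So the coefficient of x^198 is 1/198 = 1/198.

1/198
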